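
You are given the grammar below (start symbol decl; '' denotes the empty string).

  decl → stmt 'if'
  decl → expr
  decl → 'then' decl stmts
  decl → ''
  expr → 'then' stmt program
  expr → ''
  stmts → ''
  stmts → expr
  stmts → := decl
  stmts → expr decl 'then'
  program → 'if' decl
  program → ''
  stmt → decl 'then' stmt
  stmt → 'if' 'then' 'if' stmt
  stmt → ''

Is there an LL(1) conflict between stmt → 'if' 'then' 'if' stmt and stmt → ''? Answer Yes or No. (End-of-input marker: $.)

Yes

FIRST('if' 'then' 'if' stmt) = { 'if' } and FIRST('') = { '' }.
The second alternative is nullable and FOLLOW(stmt) = { $, 'if', 'then', := } shares 'if' with FIRST of the first — conflict.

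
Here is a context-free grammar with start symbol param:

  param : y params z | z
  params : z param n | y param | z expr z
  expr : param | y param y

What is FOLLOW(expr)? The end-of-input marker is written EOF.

In params : z expr z: add FIRST(z) = { z }.
Union: FOLLOW(expr) = { z }.

{ z }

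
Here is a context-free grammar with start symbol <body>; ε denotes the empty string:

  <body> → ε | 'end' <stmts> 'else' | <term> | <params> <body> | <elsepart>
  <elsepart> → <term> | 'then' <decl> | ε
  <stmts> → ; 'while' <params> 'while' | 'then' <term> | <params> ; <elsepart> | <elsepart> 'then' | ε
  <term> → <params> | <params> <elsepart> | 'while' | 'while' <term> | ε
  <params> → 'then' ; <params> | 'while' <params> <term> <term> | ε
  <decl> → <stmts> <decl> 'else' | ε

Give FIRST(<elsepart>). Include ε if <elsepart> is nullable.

From <elsepart> → <term>: add FIRST(<term>) = { 'then', 'while', ε } (including ε since <term> is nullable).
<elsepart> → 'then' <decl> contributes {'then'}.
<elsepart> → ε contributes ε.
Union: FIRST(<elsepart>) = { 'then', 'while', ε }.

{ 'then', 'while', ε }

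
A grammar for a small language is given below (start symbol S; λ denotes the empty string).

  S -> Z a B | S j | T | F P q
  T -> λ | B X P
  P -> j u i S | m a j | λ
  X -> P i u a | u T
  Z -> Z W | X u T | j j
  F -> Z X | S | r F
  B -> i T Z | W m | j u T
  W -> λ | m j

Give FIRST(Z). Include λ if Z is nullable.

From Z -> Z W: add FIRST(Z) = { i, j, m, u }.
From Z -> X u T: add FIRST(X) = { i, j, m, u }.
Z -> j j contributes {j}.
Union: FIRST(Z) = { i, j, m, u }.

{ i, j, m, u }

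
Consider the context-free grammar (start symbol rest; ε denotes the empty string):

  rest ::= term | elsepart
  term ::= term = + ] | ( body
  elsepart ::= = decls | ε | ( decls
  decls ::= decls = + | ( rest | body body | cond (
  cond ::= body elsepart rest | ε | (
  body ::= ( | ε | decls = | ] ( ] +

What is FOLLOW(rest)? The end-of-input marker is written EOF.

rest is the start symbol, so EOF ∈ FOLLOW(rest).
In decls ::= ( rest: rest is at the end, add FOLLOW(decls) = { EOF, (, = }.
In cond ::= body elsepart rest: rest is at the end, add FOLLOW(cond) = { ( }.
Union: FOLLOW(rest) = { EOF, (, = }.

{ EOF, (, = }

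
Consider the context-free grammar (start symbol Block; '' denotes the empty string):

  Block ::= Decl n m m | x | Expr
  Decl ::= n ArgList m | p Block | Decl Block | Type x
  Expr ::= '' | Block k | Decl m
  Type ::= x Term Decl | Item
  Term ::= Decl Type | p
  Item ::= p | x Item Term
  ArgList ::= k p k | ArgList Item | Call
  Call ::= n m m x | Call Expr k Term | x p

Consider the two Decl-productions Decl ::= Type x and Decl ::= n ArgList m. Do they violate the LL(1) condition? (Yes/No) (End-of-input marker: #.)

FIRST(Type x) = { p, x } and FIRST(n ArgList m) = { n }.
The FIRST sets are disjoint and neither alternative is nullable — no conflict.

No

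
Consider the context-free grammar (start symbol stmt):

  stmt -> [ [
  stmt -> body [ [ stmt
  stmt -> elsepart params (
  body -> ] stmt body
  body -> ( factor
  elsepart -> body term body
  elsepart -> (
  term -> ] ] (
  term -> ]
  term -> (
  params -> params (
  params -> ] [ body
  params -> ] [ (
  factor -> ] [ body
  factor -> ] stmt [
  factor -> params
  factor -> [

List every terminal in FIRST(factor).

factor -> ] [ body contributes {]}.
factor -> ] stmt [ contributes {]}.
From factor -> params: add FIRST(params) = { ] }.
factor -> [ contributes {[}.
Union: FIRST(factor) = { [, ] }.

{ [, ] }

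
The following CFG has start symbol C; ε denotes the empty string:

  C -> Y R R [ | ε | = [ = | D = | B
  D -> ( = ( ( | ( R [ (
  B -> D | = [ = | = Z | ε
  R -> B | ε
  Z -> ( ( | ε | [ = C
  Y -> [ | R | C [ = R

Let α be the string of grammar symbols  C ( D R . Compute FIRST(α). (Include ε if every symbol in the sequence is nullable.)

Add FIRST(C)\{ε} = { (, =, [ }; C is nullable, continue.
( is a terminal; add {(} and stop.

{ (, =, [ }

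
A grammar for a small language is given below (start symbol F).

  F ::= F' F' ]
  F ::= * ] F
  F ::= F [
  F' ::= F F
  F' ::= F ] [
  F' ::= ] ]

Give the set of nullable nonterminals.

{ } (none)

No nonterminal has an empty production or an RHS whose symbols are all nullable.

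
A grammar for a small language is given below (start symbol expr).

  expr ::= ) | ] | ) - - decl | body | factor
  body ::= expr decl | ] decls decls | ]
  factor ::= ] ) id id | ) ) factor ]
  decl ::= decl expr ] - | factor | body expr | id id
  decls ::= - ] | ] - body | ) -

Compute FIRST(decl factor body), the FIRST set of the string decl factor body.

Add FIRST(decl) = { ), ], id }; decl is not nullable, stop.

{ ), ], id }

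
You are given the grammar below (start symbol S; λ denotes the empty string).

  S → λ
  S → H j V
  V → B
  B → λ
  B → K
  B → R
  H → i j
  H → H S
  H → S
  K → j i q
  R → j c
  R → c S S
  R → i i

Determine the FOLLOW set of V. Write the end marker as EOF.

In S → H j V: V is at the end, add FOLLOW(S) = { EOF, i, j }.
Union: FOLLOW(V) = { EOF, i, j }.

{ EOF, i, j }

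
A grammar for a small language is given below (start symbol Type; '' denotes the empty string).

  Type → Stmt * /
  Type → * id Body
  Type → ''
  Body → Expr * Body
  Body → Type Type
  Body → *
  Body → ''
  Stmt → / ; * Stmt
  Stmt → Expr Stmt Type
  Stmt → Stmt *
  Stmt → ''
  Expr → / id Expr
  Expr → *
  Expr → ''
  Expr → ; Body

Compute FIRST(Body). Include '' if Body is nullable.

From Body → Expr * Body: Expr nullable, take FIRST(Expr) ∪ {*} = { *, /, ; }.
From Body → Type Type: Type, Type nullable, take FIRST(Type) ∪ FIRST(Type) = { *, /, ; }; also '' since the whole RHS is nullable.
Body → * contributes {*}.
Body → '' contributes ''.
Union: FIRST(Body) = { *, /, ;, '' }.

{ *, /, ;, '' }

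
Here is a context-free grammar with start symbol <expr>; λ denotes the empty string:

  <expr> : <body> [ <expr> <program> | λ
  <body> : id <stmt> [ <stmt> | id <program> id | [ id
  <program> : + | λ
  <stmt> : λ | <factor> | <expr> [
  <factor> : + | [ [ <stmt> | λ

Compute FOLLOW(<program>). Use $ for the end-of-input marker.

In <expr> : <body> [ <expr> <program>: <program> is at the end, add FOLLOW(<expr>) = { $, +, [ }.
In <body> : id <program> id: add FIRST(id) = { id }.
Union: FOLLOW(<program>) = { $, +, [, id }.

{ $, +, [, id }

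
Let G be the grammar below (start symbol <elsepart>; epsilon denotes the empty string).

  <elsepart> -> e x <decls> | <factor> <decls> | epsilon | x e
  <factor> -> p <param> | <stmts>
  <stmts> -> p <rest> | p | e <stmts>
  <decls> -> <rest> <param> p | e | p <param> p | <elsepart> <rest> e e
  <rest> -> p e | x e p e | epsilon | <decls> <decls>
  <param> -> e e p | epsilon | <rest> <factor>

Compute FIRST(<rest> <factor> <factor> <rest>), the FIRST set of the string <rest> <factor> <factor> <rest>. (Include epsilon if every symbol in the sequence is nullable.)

{ e, p, x }

Add FIRST(<rest>)\{epsilon} = { e, p, x }; <rest> is nullable, continue.
Add FIRST(<factor>) = { e, p }; <factor> is not nullable, stop.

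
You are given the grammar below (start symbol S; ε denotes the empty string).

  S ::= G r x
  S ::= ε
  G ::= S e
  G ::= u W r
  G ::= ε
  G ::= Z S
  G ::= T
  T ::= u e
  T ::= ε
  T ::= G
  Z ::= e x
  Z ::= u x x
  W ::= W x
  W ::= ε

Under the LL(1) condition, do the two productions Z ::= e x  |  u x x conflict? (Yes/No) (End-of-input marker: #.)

No

FIRST(e x) = { e } and FIRST(u x x) = { u }.
The FIRST sets are disjoint and neither alternative is nullable — no conflict.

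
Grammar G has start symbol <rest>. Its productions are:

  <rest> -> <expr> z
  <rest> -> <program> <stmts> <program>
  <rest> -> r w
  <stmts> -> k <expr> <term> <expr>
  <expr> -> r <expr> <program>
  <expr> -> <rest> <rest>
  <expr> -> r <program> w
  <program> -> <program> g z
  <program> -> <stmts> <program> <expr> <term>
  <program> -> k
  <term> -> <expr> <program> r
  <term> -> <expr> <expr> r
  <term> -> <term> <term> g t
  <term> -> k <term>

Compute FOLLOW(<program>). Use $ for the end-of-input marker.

{ $, g, k, r, w, z }

In <rest> -> <program> <stmts> <program>: add FIRST(<stmts> <program>) = { k }.
In <rest> -> <program> <stmts> <program>: <program> is at the end, add FOLLOW(<rest>) = { $, k, r, z }.
In <expr> -> r <expr> <program>: <program> is at the end, add FOLLOW(<expr>) = { k, r, z }.
In <expr> -> r <program> w: add FIRST(w) = { w }.
In <program> -> <program> g z: add FIRST(g z) = { g }.
In <program> -> <stmts> <program> <expr> <term>: add FIRST(<expr> <term>) = { k, r }.
In <term> -> <expr> <program> r: add FIRST(r) = { r }.
Union: FOLLOW(<program>) = { $, g, k, r, w, z }.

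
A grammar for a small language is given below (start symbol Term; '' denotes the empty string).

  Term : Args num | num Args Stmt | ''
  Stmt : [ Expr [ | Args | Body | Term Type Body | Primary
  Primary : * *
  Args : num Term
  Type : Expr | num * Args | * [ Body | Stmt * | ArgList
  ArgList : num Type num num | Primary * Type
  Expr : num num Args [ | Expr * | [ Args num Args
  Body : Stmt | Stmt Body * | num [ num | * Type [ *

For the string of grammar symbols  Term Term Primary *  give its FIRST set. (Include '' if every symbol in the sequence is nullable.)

{ *, num }

Add FIRST(Term)\{''} = { num }; Term is nullable, continue.
Add FIRST(Term)\{''} = { num }; Term is nullable, continue.
Add FIRST(Primary) = { * }; Primary is not nullable, stop.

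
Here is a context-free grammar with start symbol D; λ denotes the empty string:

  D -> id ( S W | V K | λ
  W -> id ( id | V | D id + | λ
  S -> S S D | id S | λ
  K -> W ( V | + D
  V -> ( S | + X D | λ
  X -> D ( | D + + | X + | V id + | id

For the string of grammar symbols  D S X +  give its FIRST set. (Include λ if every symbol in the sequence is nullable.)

{ (, +, id }

Add FIRST(D)\{λ} = { (, +, id }; D is nullable, continue.
Add FIRST(S)\{λ} = { (, +, id }; S is nullable, continue.
Add FIRST(X) = { (, +, id }; X is not nullable, stop.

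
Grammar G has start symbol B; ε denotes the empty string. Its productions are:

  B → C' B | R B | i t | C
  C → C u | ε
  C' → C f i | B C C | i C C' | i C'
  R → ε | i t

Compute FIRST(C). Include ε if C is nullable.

{ u, ε }

From C → C u: C nullable, take FIRST(C) ∪ {u} = { u }.
C → ε contributes ε.
Union: FIRST(C) = { u, ε }.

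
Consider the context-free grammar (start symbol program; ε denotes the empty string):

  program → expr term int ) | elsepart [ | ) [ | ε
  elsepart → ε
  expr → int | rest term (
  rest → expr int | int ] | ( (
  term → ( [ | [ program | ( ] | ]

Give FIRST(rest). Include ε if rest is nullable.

From rest → expr int: add FIRST(expr) = { (, int }.
rest → int ] contributes {int}.
rest → ( ( contributes {(}.
Union: FIRST(rest) = { (, int }.

{ (, int }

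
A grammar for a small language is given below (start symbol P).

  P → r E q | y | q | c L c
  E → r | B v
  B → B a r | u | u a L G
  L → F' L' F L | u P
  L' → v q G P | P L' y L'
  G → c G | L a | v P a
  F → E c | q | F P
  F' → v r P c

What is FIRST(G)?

G → c G contributes {c}.
From G → L a: add FIRST(L) = { u, v }.
G → v P a contributes {v}.
Union: FIRST(G) = { c, u, v }.

{ c, u, v }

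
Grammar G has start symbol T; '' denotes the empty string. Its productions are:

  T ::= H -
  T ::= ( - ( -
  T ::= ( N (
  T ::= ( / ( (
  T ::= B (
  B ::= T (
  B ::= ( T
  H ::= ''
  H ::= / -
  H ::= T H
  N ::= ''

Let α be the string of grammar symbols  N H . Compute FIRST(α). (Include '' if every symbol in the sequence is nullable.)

{ (, -, /, '' }

Add FIRST(N)\{''} = {  }; N is nullable, continue.
Add FIRST(H)\{''} = { (, -, / }; H is nullable, continue.
Every symbol is nullable, so include ''.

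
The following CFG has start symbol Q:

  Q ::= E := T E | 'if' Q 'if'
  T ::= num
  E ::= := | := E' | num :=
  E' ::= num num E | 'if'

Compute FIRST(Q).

{ 'if', :=, num }

From Q ::= E := T E: add FIRST(E) = { :=, num }.
Q ::= 'if' Q 'if' contributes {'if'}.
Union: FIRST(Q) = { 'if', :=, num }.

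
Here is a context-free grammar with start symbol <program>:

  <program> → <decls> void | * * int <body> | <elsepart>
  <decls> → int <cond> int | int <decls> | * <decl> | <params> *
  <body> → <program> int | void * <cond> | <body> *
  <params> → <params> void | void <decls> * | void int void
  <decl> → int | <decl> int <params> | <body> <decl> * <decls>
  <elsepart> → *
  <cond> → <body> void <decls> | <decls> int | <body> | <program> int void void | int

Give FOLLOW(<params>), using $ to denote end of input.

In <decls> → <params> *: add FIRST(*) = { * }.
In <params> → <params> void: add FIRST(void) = { void }.
In <decl> → <decl> int <params>: <params> is at the end, add FOLLOW(<decl>) = { $, *, int, void }.
Union: FOLLOW(<params>) = { $, *, int, void }.

{ $, *, int, void }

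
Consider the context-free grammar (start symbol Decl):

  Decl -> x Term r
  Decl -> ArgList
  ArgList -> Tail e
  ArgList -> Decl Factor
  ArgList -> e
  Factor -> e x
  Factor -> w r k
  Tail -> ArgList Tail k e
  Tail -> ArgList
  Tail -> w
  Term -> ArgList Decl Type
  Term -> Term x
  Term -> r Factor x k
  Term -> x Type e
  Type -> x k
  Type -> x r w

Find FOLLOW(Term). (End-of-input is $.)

In Decl -> x Term r: add FIRST(r) = { r }.
In Term -> Term x: add FIRST(x) = { x }.
Union: FOLLOW(Term) = { r, x }.

{ r, x }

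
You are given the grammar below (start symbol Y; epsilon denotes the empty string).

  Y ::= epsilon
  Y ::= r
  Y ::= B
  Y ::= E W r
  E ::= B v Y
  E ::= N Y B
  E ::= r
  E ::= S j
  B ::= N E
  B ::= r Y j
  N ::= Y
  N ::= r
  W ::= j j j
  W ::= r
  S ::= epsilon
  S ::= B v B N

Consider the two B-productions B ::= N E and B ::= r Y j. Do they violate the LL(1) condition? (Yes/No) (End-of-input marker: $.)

FIRST(N E) = { j, r } and FIRST(r Y j) = { r }.
Both contain r, so the two alternatives are not disjoint — LL(1) conflict.

Yes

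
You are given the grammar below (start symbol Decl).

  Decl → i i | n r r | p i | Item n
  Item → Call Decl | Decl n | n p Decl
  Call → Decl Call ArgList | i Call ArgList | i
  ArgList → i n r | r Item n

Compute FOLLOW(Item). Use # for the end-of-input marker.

{ n }

In Decl → Item n: add FIRST(n) = { n }.
In ArgList → r Item n: add FIRST(n) = { n }.
Union: FOLLOW(Item) = { n }.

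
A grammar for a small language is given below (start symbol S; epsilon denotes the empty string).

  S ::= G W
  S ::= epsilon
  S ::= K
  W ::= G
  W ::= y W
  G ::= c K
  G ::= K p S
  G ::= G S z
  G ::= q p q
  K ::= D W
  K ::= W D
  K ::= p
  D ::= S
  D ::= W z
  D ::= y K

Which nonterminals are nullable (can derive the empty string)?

Directly nullable (have an epsilon-production): S.
D ::= S with every symbol nullable, so D is nullable.
No other nonterminal has a production whose RHS symbols are all nullable.

{ D, S }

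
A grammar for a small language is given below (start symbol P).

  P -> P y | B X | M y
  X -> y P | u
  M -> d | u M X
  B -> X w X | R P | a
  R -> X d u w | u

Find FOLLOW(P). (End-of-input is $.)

{ $, d, u, w, y }

P is the start symbol, so $ ∈ FOLLOW(P).
In P -> P y: add FIRST(y) = { y }.
In X -> y P: P is at the end, add FOLLOW(X) = { $, d, u, w, y }.
In B -> R P: P is at the end, add FOLLOW(B) = { u, y }.
Union: FOLLOW(P) = { $, d, u, w, y }.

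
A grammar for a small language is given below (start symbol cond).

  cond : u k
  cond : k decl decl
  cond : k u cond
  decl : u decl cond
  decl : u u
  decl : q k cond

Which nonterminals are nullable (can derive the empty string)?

No nonterminal has an empty production or an RHS whose symbols are all nullable.

{ } (none)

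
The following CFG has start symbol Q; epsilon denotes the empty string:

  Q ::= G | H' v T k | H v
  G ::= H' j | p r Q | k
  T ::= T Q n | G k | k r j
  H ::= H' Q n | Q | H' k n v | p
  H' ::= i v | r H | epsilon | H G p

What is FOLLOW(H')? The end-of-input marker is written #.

{ i, j, k, p, r, v }

In Q ::= H' v T k: add FIRST(v T k) = { v }.
In G ::= H' j: add FIRST(j) = { j }.
In H ::= H' Q n: add FIRST(Q n) = { i, j, k, p, r, v }.
In H ::= H' k n v: add FIRST(k n v) = { k }.
Union: FOLLOW(H') = { i, j, k, p, r, v }.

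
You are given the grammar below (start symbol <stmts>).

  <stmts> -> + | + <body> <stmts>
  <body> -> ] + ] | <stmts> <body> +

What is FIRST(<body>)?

{ +, ] }

<body> -> ] + ] contributes {]}.
From <body> -> <stmts> <body> +: add FIRST(<stmts>) = { + }.
Union: FIRST(<body>) = { +, ] }.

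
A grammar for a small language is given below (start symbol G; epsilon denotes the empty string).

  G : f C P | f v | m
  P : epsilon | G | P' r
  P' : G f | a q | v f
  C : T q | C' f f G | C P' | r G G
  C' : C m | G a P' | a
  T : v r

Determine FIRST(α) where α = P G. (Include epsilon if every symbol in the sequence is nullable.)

{ a, f, m, v }

Add FIRST(P)\{epsilon} = { a, f, m, v }; P is nullable, continue.
Add FIRST(G) = { f, m }; G is not nullable, stop.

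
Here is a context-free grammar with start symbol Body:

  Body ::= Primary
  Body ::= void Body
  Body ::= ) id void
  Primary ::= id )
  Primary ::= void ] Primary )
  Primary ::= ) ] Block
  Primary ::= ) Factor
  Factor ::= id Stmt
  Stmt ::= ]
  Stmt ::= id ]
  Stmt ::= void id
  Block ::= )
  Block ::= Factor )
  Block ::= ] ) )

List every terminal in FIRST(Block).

{ ), ], id }

Block ::= ) contributes {)}.
From Block ::= Factor ): add FIRST(Factor) = { id }.
Block ::= ] ) ) contributes {]}.
Union: FIRST(Block) = { ), ], id }.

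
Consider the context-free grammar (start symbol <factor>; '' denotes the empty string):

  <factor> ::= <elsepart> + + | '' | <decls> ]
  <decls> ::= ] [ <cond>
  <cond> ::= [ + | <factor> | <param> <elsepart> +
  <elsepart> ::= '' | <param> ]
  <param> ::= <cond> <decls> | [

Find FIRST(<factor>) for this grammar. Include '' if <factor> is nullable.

{ +, [, ], '' }

From <factor> ::= <elsepart> + +: <elsepart> nullable, take FIRST(<elsepart>) ∪ {+} = { +, [, ] }.
<factor> ::= '' contributes ''.
From <factor> ::= <decls> ]: add FIRST(<decls>) = { ] }.
Union: FIRST(<factor>) = { +, [, ], '' }.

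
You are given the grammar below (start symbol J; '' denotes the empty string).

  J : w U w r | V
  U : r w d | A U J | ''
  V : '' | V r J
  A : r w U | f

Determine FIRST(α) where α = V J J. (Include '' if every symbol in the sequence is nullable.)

{ r, w, '' }

Add FIRST(V)\{''} = { r }; V is nullable, continue.
Add FIRST(J)\{''} = { r, w }; J is nullable, continue.
Add FIRST(J)\{''} = { r, w }; J is nullable, continue.
Every symbol is nullable, so include ''.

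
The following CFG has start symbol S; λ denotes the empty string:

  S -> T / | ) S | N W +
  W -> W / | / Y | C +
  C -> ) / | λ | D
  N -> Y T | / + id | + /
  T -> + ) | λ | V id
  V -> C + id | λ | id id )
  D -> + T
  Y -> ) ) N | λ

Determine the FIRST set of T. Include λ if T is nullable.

{ ), +, id, λ }

T -> + ) contributes {+}.
T -> λ contributes λ.
From T -> V id: V nullable, take FIRST(V) ∪ {id} = { ), +, id }.
Union: FIRST(T) = { ), +, id, λ }.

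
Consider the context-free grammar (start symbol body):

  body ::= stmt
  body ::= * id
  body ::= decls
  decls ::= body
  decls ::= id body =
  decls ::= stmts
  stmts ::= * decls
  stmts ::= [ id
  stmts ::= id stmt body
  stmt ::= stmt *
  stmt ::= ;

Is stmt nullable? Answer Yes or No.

No

No nonterminal in this grammar is nullable.
No production of stmt has an RHS whose symbols are all nullable, so stmt is not nullable.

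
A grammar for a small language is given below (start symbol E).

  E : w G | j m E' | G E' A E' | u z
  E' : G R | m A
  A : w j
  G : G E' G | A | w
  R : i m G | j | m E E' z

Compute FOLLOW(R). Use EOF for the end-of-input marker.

{ EOF, m, w, z }

In E' : G R: R is at the end, add FOLLOW(E') = { EOF, m, w, z }.
Union: FOLLOW(R) = { EOF, m, w, z }.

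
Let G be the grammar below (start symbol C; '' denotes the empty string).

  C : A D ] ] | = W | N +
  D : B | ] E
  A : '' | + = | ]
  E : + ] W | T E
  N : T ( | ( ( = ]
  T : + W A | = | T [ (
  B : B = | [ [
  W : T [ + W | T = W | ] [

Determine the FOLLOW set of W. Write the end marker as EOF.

In C : = W: W is at the end, add FOLLOW(C) = { EOF }.
In E : + ] W: W is at the end, add FOLLOW(E) = { ] }.
In T : + W A: add FIRST(A)\{''} = { +, ] }.
  Since A is nullable, also add FOLLOW(T) = { (, +, =, [ }.
In W : T [ + W: W is at the end, add FOLLOW(W) = { EOF, (, +, =, [, ] }.
In W : T = W: W is at the end, add FOLLOW(W) = { EOF, (, +, =, [, ] }.
Union: FOLLOW(W) = { EOF, (, +, =, [, ] }.

{ EOF, (, +, =, [, ] }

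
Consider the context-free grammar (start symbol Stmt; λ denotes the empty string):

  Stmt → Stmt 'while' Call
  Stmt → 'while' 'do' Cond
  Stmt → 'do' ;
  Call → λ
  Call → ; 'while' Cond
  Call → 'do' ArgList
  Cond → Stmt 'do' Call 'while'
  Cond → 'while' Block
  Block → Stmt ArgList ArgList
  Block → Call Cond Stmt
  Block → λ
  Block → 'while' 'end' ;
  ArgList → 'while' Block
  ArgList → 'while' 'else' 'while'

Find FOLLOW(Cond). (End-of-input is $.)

In Stmt → 'while' 'do' Cond: Cond is at the end, add FOLLOW(Stmt) = { $, 'do', 'while' }.
In Call → ; 'while' Cond: Cond is at the end, add FOLLOW(Call) = { $, 'do', 'while' }.
In Block → Call Cond Stmt: add FIRST(Stmt) = { 'do', 'while' }.
Union: FOLLOW(Cond) = { $, 'do', 'while' }.

{ $, 'do', 'while' }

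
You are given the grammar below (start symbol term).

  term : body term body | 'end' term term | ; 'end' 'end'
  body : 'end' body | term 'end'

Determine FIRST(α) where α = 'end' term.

{ 'end' }

'end' is a terminal; add {'end'} and stop.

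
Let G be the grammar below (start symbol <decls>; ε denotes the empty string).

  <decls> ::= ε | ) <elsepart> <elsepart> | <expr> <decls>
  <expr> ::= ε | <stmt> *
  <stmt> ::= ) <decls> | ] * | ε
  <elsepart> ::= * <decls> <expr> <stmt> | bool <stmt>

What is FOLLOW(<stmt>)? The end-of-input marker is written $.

In <expr> ::= <stmt> *: add FIRST(*) = { * }.
In <elsepart> ::= * <decls> <expr> <stmt>: <stmt> is at the end, add FOLLOW(<elsepart>) = { $, ), *, ], bool }.
In <elsepart> ::= bool <stmt>: <stmt> is at the end, add FOLLOW(<elsepart>) = { $, ), *, ], bool }.
Union: FOLLOW(<stmt>) = { $, ), *, ], bool }.

{ $, ), *, ], bool }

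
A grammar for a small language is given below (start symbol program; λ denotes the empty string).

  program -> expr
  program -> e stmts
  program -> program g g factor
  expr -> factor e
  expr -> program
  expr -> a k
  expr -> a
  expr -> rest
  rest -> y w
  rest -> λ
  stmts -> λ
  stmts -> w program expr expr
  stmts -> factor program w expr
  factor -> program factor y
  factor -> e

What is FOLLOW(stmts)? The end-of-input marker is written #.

{ #, a, e, g, w, y }

In program -> e stmts: stmts is at the end, add FOLLOW(program) = { #, a, e, g, w, y }.
Union: FOLLOW(stmts) = { #, a, e, g, w, y }.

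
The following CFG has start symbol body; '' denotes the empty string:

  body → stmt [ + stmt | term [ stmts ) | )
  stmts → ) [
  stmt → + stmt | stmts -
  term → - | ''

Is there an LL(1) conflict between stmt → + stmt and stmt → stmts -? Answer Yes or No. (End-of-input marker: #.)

FIRST(+ stmt) = { + } and FIRST(stmts -) = { ) }.
The FIRST sets are disjoint and neither alternative is nullable — no conflict.

No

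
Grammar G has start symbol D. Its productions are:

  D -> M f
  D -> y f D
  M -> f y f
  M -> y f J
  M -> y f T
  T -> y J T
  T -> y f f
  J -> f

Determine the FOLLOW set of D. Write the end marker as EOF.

{ EOF }

D is the start symbol, so EOF ∈ FOLLOW(D).
In D -> y f D: D is at the end, add FOLLOW(D) = { EOF }.
Union: FOLLOW(D) = { EOF }.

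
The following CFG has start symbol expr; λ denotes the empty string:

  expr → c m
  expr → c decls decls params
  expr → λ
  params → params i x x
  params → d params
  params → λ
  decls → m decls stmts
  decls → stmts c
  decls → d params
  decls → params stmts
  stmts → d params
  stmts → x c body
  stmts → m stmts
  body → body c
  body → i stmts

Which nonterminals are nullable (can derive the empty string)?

{ expr, params }

Directly nullable (have an λ-production): expr, params.
No other nonterminal has a production whose RHS symbols are all nullable.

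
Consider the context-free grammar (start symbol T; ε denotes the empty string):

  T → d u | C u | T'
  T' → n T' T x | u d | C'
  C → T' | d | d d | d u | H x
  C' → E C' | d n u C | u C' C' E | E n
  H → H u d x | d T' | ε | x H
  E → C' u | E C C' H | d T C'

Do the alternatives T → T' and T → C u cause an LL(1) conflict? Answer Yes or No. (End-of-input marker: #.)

FIRST(T') = { d, n, u } and FIRST(C u) = { d, n, u, x }.
Both contain d, so the two alternatives are not disjoint — LL(1) conflict.

Yes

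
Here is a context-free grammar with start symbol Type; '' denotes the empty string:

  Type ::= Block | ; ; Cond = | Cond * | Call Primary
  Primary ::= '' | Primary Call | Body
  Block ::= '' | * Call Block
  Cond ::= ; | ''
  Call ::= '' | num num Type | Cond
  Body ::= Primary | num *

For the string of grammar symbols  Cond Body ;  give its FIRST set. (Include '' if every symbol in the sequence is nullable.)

Add FIRST(Cond)\{''} = { ; }; Cond is nullable, continue.
Add FIRST(Body)\{''} = { ;, num }; Body is nullable, continue.
; is a terminal; add {;} and stop.

{ ;, num }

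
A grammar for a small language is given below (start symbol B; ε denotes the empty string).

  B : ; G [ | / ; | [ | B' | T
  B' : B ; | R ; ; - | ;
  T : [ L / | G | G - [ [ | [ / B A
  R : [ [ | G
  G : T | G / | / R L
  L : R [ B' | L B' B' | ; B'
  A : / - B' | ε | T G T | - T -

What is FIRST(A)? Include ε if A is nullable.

{ -, /, [, ε }

A : / - B' contributes {/}.
A : ε contributes ε.
From A : T G T: add FIRST(T) = { /, [ }.
A : - T - contributes {-}.
Union: FIRST(A) = { -, /, [, ε }.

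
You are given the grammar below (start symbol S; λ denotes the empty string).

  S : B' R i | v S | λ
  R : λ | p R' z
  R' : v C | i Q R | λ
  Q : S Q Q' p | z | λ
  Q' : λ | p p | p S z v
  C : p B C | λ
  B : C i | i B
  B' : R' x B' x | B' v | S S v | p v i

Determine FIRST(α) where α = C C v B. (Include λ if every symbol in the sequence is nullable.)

Add FIRST(C)\{λ} = { p }; C is nullable, continue.
Add FIRST(C)\{λ} = { p }; C is nullable, continue.
v is a terminal; add {v} and stop.

{ p, v }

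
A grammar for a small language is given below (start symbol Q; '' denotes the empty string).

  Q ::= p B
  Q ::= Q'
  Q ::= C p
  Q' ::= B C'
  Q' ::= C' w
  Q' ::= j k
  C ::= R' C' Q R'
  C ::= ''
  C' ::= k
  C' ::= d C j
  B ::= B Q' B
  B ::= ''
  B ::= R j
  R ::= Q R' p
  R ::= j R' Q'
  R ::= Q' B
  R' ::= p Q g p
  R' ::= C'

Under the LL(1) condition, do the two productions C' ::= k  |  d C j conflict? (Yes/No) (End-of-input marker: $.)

No

FIRST(k) = { k } and FIRST(d C j) = { d }.
The FIRST sets are disjoint and neither alternative is nullable — no conflict.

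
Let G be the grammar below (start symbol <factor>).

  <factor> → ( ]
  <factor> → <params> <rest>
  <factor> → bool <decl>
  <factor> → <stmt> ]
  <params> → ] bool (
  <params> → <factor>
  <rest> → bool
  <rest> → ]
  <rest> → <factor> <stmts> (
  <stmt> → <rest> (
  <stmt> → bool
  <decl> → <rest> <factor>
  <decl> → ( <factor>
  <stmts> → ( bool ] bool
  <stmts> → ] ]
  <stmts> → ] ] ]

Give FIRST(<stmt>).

{ (, ], bool }

From <stmt> → <rest> (: add FIRST(<rest>) = { (, ], bool }.
<stmt> → bool contributes {bool}.
Union: FIRST(<stmt>) = { (, ], bool }.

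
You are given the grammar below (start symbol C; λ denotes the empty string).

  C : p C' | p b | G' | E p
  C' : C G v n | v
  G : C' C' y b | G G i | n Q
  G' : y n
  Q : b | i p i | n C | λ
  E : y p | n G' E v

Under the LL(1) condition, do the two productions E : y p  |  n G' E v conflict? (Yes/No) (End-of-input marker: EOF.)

No

FIRST(y p) = { y } and FIRST(n G' E v) = { n }.
The FIRST sets are disjoint and neither alternative is nullable — no conflict.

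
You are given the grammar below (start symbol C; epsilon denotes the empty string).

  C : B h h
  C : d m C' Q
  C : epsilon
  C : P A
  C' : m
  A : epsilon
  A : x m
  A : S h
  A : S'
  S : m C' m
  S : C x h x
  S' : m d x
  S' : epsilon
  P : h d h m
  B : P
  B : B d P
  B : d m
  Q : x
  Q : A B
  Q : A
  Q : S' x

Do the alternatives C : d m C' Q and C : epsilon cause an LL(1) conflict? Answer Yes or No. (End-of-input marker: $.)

No

FIRST(d m C' Q) = { d } and FIRST(epsilon) = { epsilon }.
The second is nullable but FOLLOW(C) = { $, x } is disjoint from FIRST of the first.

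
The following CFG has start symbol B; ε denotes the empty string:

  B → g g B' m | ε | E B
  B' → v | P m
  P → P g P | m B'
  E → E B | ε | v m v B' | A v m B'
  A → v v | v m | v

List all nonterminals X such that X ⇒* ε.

Directly nullable (have an ε-production): B, E.
No other nonterminal has a production whose RHS symbols are all nullable.

{ B, E }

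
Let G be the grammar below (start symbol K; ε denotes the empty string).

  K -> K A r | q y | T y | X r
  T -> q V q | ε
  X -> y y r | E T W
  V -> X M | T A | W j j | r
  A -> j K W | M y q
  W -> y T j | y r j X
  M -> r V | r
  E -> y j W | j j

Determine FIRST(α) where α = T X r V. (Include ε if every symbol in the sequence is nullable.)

{ j, q, y }

Add FIRST(T)\{ε} = { q }; T is nullable, continue.
Add FIRST(X) = { j, y }; X is not nullable, stop.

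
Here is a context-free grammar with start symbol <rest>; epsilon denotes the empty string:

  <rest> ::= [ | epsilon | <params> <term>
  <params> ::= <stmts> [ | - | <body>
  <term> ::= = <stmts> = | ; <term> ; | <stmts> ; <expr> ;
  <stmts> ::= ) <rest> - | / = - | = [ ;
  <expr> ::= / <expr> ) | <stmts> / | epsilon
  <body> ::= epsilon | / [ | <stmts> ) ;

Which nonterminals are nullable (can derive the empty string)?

Directly nullable (have an epsilon-production): <rest>, <expr>, <body>.
<params> ::= <body> with every symbol nullable, so <params> is nullable.
No other nonterminal has a production whose RHS symbols are all nullable.

{ <body>, <expr>, <params>, <rest> }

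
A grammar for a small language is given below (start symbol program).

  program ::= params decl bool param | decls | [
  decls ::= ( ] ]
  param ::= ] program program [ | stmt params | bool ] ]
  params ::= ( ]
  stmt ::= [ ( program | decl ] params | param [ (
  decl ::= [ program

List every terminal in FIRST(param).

{ [, ], bool }

param ::= ] program program [ contributes {]}.
From param ::= stmt params: add FIRST(stmt) = { [, ], bool }.
param ::= bool ] ] contributes {bool}.
Union: FIRST(param) = { [, ], bool }.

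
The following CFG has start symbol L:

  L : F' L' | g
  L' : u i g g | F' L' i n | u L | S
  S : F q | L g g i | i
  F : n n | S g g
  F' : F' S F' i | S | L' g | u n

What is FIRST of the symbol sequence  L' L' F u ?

Add FIRST(L') = { g, i, n, u }; L' is not nullable, stop.

{ g, i, n, u }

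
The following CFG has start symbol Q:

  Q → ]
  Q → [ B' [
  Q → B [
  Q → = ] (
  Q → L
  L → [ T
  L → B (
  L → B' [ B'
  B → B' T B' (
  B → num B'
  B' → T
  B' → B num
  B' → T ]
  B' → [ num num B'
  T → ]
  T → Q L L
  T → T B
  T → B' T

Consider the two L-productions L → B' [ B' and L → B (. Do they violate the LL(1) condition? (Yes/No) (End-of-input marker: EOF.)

Yes

FIRST(B' [ B') = { =, [, ], num } and FIRST(B () = { =, [, ], num }.
Both contain =, so the two alternatives are not disjoint — LL(1) conflict.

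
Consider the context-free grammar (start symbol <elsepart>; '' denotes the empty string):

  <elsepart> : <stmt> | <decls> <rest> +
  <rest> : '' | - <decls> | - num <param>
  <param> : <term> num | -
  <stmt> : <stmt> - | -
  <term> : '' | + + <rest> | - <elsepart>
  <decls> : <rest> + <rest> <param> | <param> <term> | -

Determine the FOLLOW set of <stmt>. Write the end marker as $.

In <elsepart> : <stmt>: <stmt> is at the end, add FOLLOW(<elsepart>) = { $, +, -, num }.
In <stmt> : <stmt> -: add FIRST(-) = { - }.
Union: FOLLOW(<stmt>) = { $, +, -, num }.

{ $, +, -, num }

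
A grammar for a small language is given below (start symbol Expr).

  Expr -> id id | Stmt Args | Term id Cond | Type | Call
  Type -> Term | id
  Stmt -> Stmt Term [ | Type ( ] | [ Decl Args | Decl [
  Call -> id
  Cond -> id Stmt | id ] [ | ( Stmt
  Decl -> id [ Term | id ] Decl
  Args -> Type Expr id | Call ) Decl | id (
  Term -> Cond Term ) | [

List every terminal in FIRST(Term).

{ (, [, id }

From Term -> Cond Term ): add FIRST(Cond) = { (, id }.
Term -> [ contributes {[}.
Union: FIRST(Term) = { (, [, id }.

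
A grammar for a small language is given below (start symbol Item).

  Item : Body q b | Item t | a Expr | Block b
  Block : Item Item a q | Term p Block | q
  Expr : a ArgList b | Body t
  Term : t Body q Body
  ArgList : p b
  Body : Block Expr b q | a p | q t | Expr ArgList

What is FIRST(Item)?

{ a, q, t }

From Item : Body q b: add FIRST(Body) = { a, q, t }.
From Item : Item t: add FIRST(Item) = { a, q, t }.
Item : a Expr contributes {a}.
From Item : Block b: add FIRST(Block) = { a, q, t }.
Union: FIRST(Item) = { a, q, t }.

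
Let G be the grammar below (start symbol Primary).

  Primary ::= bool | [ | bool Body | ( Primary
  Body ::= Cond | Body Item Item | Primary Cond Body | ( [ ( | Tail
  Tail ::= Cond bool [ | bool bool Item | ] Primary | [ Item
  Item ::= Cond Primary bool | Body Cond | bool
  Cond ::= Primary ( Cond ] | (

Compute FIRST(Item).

From Item ::= Cond Primary bool: add FIRST(Cond) = { (, [, bool }.
From Item ::= Body Cond: add FIRST(Body) = { (, [, ], bool }.
Item ::= bool contributes {bool}.
Union: FIRST(Item) = { (, [, ], bool }.

{ (, [, ], bool }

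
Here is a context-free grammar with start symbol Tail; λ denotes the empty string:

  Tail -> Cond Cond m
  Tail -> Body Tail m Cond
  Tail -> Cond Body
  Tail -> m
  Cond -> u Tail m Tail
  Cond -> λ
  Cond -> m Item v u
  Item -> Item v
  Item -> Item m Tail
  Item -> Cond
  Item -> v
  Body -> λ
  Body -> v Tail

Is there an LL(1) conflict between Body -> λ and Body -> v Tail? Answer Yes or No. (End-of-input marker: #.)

Yes

FIRST(λ) = { λ } and FIRST(v Tail) = { v }.
The first alternative is nullable and FOLLOW(Body) = { #, m, u, v } shares v with FIRST of the second — conflict.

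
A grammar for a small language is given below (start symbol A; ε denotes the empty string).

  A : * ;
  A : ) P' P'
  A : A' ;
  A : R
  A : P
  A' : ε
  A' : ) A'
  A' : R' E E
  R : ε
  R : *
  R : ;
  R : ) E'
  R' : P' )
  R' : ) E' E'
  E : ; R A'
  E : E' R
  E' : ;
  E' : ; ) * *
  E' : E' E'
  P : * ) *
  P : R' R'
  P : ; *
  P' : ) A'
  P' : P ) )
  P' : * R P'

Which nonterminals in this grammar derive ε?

{ A, A', R }

Directly nullable (have an ε-production): A', R.
A : R with every symbol nullable, so A is nullable.
No other nonterminal has a production whose RHS symbols are all nullable.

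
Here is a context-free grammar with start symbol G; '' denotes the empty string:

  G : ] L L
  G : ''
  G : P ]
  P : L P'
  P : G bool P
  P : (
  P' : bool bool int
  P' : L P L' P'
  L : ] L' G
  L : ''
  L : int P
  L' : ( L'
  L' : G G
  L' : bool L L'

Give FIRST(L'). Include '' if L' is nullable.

L' : ( L' contributes {(}.
From L' : G G: G, G nullable, take FIRST(G) ∪ FIRST(G) = { (, ], bool, int }; also '' since the whole RHS is nullable.
L' : bool L L' contributes {bool}.
Union: FIRST(L') = { (, ], bool, int, '' }.

{ (, ], bool, int, '' }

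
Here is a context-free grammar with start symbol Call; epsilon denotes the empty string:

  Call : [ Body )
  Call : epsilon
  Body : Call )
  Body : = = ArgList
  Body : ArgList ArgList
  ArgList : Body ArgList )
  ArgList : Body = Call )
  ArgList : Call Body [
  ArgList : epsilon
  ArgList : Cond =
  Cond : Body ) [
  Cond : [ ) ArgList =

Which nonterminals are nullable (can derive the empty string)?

{ ArgList, Body, Call }

Directly nullable (have an epsilon-production): Call, ArgList.
Body : ArgList ArgList with every symbol nullable, so Body is nullable.
No other nonterminal has a production whose RHS symbols are all nullable.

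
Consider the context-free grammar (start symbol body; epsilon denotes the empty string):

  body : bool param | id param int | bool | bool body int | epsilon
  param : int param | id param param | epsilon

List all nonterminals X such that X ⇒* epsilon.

{ body, param }

Directly nullable (have an epsilon-production): body, param.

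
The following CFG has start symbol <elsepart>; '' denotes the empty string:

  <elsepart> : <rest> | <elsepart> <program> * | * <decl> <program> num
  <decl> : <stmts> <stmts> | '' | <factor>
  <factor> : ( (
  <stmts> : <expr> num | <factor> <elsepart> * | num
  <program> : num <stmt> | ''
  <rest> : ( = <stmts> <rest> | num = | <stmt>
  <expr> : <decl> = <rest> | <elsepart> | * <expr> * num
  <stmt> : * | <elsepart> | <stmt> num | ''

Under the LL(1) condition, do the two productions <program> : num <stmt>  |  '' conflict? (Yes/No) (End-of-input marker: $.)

Yes

FIRST(num <stmt>) = { num } and FIRST('') = { '' }.
The second alternative is nullable and FOLLOW(<program>) = { *, num } shares num with FIRST of the first — conflict.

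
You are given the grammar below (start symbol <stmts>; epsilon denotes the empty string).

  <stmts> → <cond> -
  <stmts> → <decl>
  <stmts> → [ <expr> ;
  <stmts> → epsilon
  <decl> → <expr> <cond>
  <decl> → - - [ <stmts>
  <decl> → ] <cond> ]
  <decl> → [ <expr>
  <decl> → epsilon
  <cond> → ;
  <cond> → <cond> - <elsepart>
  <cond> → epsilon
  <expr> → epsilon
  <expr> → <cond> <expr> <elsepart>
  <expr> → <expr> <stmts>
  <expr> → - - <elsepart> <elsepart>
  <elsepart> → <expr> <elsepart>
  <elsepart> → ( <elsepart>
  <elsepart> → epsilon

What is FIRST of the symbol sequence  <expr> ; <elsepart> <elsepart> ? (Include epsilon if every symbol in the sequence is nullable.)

{ (, -, ;, [, ] }

Add FIRST(<expr>)\{epsilon} = { (, -, ;, [, ] }; <expr> is nullable, continue.
; is a terminal; add {;} and stop.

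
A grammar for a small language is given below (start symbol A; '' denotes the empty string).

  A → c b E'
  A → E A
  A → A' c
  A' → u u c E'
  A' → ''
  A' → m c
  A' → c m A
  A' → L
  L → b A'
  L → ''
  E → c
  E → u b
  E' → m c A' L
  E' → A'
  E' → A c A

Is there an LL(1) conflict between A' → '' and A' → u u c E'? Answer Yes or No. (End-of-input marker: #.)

FIRST('') = { '' } and FIRST(u u c E') = { u }.
The first is nullable but FOLLOW(A') = { #, b, c } is disjoint from FIRST of the second.

No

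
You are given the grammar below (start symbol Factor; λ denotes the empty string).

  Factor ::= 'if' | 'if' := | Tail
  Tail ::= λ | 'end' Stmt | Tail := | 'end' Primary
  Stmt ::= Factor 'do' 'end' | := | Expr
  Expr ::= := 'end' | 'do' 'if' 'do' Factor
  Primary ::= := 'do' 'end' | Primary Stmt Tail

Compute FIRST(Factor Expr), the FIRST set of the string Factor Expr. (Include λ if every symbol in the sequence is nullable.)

Add FIRST(Factor)\{λ} = { 'end', 'if', := }; Factor is nullable, continue.
Add FIRST(Expr) = { 'do', := }; Expr is not nullable, stop.

{ 'do', 'end', 'if', := }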